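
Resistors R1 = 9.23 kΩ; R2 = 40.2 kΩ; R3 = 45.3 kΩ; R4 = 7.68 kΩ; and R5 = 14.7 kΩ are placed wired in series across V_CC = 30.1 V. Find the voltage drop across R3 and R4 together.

V ≈ 13.6 V

Series total: ΣR = 9.23 + 40.2 + 45.3 + 7.68 + 14.7 = 117.1 kΩ.
R_{R3..R4} = 45.3 + 7.68 = 52.98 kΩ.
V = V_CC · R/ΣR = 30.1 × 0.4524 = 13.62 V.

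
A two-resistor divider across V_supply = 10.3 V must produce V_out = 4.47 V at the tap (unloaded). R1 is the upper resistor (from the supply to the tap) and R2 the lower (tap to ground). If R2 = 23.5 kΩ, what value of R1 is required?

R1 ≈ 30.6 kΩ

V_out/V_supply = R2/(R1+R2) = 0.4340.
So R1 = R2 · (V_supply/V_out − 1) = 23.5 × (10.3/4.47 − 1) = 23.5 × 1.304 = 30.65 kΩ.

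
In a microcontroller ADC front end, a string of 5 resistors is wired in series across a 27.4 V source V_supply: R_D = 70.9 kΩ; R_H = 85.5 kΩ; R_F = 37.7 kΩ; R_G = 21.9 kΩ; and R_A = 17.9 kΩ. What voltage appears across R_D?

Series total: ΣR = 70.9 + 85.5 + 37.7 + 21.9 + 17.9 = 233.9 kΩ.
Voltage divider: V = V_supply · (70.90 / 233.9) = 27.4 × 0.3031 = 8.306 V.

V ≈ 8.31 V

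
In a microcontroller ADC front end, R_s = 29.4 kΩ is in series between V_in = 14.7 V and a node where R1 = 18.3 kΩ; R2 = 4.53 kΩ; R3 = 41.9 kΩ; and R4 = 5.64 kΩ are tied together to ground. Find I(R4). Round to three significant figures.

I ≈ 0.174 mA

Parallel bank: R_p = 1/(1/18.3 + 1/4.53 + 1/41.9 + 1/5.64) = 2.098 kΩ.
Node voltage V_A = V_in · R_p/(R_s + R_p) = 14.7 × 0.06662 = 0.9793 V.
Branch current I = V_A/R4 = 0.9793/5.64 = 0.1736 mA.
(Check via current divider: I_total = 0.4667 mA; share G_k/ΣG = 0.3720 → same result.)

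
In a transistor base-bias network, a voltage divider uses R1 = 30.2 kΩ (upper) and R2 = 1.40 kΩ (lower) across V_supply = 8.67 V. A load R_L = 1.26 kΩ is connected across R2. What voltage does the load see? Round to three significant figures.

The load sits in parallel with R2, giving an effective lower resistance R2' = R2·R_L/(R2+R_L) = 0.6632 kΩ.
Voltage divider with the loaded lower leg: V_out = 8.67 × 0.6632/(30.2 + 0.6632) = 8.67 × 0.02149 = 0.1863 V.
(Unloaded it would be 0.384 V; the load pulls it down.)

V_out ≈ 0.186 V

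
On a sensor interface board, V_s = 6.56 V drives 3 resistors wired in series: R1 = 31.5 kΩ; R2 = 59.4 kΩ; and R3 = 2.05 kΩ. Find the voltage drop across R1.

V ≈ 2.22 V

Series total: ΣR = 31.5 + 59.4 + 2.05 = 92.95 kΩ.
Voltage divider: V = V_s · (31.50 / 92.95) = 6.56 × 0.3389 = 2.223 V.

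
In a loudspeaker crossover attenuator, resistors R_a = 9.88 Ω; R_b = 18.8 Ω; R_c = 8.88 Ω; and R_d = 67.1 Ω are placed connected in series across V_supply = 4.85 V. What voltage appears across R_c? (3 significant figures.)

V ≈ 0.412 V

Total series resistance ΣR = 9.88 + 18.8 + 8.88 + 67.1 = 104.7 Ω.
By the voltage-divider rule, V = 4.85 × 8.880/104.7 = 0.4115 V.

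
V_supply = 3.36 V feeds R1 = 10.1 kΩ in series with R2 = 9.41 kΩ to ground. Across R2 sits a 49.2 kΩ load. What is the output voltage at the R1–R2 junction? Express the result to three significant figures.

V_out ≈ 1.47 V

First combine the lower leg with the load: R2 ‖ R_L = 7.899 kΩ.
Then V_out = V_supply · R2'/(R1 + R2') = 3.36 × 7.899/18.00 = 1.475 V.
(Unloaded it would be 1.62 V; the load pulls it down.)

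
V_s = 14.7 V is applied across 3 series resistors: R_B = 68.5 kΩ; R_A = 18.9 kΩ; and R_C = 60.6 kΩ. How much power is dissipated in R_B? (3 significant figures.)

The common current is I = 14.7/148.0 = 0.09932 mA.
P = I²R = 0.009865 × 68.5 = 0.6758 mW.

P ≈ 0.676 mW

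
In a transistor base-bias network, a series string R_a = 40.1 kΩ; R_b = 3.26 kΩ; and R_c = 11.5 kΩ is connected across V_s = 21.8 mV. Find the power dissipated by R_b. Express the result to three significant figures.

Series current I = V_s/ΣR = 21.8/54.86 = 0.3974 µA.
V(R_b) = I·R = 1.295 mV; P = V·I = 1.295 × 0.3974 = 0.5148 nW.

P ≈ 0.515 nW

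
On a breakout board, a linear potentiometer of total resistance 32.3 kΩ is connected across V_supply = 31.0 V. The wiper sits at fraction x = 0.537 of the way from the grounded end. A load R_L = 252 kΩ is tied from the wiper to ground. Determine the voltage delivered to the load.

Lower segment x·R_p = 17.35 kΩ; upper segment (1−x)·R_p = 14.95 kΩ.
R_L loads the lower segment: effective lower R = 16.23 kΩ.
V_out = 31.0 × 16.23/(14.95 + 16.23) = 16.13 V.

V_out ≈ 16.1 V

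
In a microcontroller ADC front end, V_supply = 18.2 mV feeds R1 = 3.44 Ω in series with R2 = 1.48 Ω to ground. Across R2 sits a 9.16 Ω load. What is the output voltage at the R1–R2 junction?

V_out ≈ 4.92 mV

R2 ‖ R_L = (1.48 × 9.16)/(1.48 + 9.16) = 1.274 Ω.
Then V_out = V_supply · R2'/(R1 + R2') = 18.2 × 1.274/4.714 = 4.919 mV.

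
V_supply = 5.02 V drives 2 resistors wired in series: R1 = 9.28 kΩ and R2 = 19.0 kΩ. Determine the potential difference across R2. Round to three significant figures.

V ≈ 3.37 V

Total series resistance ΣR = 9.28 + 19.0 = 28.28 kΩ.
By the voltage-divider rule, V = 5.02 × 19.00/28.28 = 3.373 V.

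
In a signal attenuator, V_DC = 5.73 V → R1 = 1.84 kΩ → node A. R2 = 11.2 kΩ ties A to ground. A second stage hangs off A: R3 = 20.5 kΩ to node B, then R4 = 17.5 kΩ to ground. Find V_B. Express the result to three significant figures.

Looking into the second stage from A: R3 + R4 = 38.00 kΩ appears in parallel with R2.
Effective lower resistance at A: R2 ‖ 38.00 = 8.650 kΩ.
So V_A = 5.73 × 0.8246 = 4.725 V.
V_B = V_A × 0.4605 = 2.176 V.

V_B ≈ 2.18 V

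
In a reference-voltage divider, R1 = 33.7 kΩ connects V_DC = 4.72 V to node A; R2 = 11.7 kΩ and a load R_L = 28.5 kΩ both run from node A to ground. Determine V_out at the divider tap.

V_out ≈ 0.932 V

First combine the lower leg with the load: R2 ‖ R_L = 8.295 kΩ.
Then V_out = V_DC · R2'/(R1 + R2') = 4.72 × 8.295/41.99 = 0.9323 V.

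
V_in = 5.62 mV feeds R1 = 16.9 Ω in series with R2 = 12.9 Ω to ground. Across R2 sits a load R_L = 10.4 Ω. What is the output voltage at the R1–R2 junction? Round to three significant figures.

First combine the lower leg with the load: R2 ‖ R_L = 5.758 Ω.
Then V_out = V_in · R2'/(R1 + R2') = 5.62 × 5.758/22.66 = 1.428 mV.

V_out ≈ 1.43 mV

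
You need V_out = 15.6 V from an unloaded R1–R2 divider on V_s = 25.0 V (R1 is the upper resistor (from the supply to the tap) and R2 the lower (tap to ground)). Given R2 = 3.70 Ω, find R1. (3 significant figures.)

Required fraction k = V_out/V_s = 0.6240.
R1 = R2·(1/k − 1) = 3.70 × 0.6026 = 2.229 Ω.

R1 ≈ 2.23 Ω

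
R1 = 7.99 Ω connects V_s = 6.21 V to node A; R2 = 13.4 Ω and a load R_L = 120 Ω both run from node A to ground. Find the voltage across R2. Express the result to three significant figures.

V_out ≈ 3.73 V

First combine the lower leg with the load: R2 ‖ R_L = 12.05 Ω.
Then V_out = V_s · R2'/(R1 + R2') = 6.21 × 12.05/20.04 = 3.735 V.
(Unloaded it would be 3.89 V; the load pulls it down.)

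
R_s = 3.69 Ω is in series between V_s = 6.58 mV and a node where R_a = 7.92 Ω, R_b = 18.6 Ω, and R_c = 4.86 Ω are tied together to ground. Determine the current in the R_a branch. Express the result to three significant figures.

I ≈ 0.343 mA

Equivalent of the parallel group: R_p = 2.592 Ω.
V_A = 6.58 × 2.592/6.282 = 2.715 mV.
Branch current I = V_A/R_a = 2.715/7.92 = 0.3428 mA.
(Equivalently: I_total = 1.047 mA, then current-divider fraction G_k/ΣG = 0.3273.)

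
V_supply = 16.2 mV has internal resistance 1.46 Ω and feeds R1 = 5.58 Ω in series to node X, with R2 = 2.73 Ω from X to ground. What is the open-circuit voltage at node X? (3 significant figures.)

V_th ≈ 4.53 mV

R1' = 1.46 + 5.58 = 7.040 Ω (source resistance + R1).
With X open, the divider is unloaded: V_th = 16.2 × 2.73/9.770 = 4.527 mV.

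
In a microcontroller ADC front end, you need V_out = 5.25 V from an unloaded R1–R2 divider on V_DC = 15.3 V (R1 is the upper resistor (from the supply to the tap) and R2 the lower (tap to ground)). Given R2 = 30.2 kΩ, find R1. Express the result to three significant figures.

The divider ratio is R2/(R1+R2) = 5.25/15.3 = 0.3431.
R1 = R2·(1/k − 1) = 30.2 × 1.914 = 57.81 kΩ.

R1 ≈ 57.8 kΩ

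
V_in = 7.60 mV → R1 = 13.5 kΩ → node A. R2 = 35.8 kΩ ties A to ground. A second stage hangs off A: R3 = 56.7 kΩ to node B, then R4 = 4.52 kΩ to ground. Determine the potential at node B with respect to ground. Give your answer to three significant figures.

The second stage (R3 + R4 = 61.22 kΩ) loads node A in parallel with R2.
Effective lower resistance at A: R2 ‖ 61.22 = 22.59 kΩ.
So V_A = 7.60 × 0.6259 = 4.757 mV.
V_B = V_A × 0.07383 = 0.3512 mV.

V_B ≈ 0.351 mV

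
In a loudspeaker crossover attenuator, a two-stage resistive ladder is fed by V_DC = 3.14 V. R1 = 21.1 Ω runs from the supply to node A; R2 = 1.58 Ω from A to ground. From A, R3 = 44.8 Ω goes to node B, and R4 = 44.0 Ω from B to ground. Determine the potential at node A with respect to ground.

The second stage (R3 + R4 = 88.80 Ω) loads node A in parallel with R2.
R2 ‖ (R3+R4) = 1.552 Ω.
First divider: V_A = V_DC · 1.552/(21.1 + 1.552) = 0.2152 V.

V_A ≈ 0.215 V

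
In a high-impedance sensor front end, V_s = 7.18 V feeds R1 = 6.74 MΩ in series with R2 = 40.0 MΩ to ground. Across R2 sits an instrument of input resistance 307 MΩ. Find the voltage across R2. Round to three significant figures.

The load sits in parallel with R2, giving an effective lower resistance R2' = R2·R_L/(R2+R_L) = 35.39 MΩ.
Then V_out = V_s · R2'/(R1 + R2') = 7.18 × 35.39/42.13 = 6.031 V.

V_out ≈ 6.03 V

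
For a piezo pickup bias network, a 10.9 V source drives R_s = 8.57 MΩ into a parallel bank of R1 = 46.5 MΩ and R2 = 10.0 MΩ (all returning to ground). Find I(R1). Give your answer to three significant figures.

Equivalent of the parallel group: R_p = 8.230 MΩ.
V_A = 10.9 × 8.230/16.80 = 5.340 V.
Branch current I = V_A/R1 = 5.340/46.5 = 0.1148 µA.

I ≈ 0.115 µA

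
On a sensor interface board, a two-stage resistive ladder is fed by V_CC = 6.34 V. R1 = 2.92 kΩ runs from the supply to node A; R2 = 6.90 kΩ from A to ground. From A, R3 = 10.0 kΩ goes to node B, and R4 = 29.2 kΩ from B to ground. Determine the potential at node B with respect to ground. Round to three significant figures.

V_B ≈ 3.15 V

Looking into the second stage from A: R3 + R4 = 39.20 kΩ appears in parallel with R2.
Effective lower resistance at A: R2 ‖ 39.20 = 5.867 kΩ.
So V_A = 6.34 × 0.6677 = 4.233 V.
Then the unloaded second divider: V_B = V_A × R4/(R3+R4) = 4.233 × 0.7449 = 3.153 V.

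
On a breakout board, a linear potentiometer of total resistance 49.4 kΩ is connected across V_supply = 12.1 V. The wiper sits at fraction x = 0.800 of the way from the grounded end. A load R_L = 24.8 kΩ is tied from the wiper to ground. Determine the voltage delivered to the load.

V_out ≈ 7.34 V

The pot divides into 9.880 kΩ above the wiper and 39.52 kΩ below.
Lower segment in parallel with the load: 39.52 ‖ 24.8 = 15.24 kΩ.
V_out = 12.1 × 15.24/(9.880 + 15.24) = 7.341 V.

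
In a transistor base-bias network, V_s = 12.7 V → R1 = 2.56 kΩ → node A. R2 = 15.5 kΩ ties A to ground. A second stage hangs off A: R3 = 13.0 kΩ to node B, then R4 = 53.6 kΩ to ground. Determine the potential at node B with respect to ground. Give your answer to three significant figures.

V_B ≈ 8.49 V

The second stage (R3 + R4 = 66.60 kΩ) loads node A in parallel with R2.
Effective lower resistance at A: R2 ‖ 66.60 = 12.57 kΩ.
So V_A = 12.7 × 0.8308 = 10.55 V.
Stage 2 is unloaded, so V_B = V_A · R4/(R3+R4) = 10.55 × 53.6/66.60 = 8.492 V.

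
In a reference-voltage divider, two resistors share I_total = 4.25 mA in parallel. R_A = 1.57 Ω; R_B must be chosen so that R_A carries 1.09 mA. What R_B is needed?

R_B ≈ 0.542 Ω

In a two-way split, I_A/I_total = R_B/(R_A + R_B).
With f = 0.2565, R_B = R_A · f/(1−f) = 1.57 × 0.3449 = 0.5416 Ω.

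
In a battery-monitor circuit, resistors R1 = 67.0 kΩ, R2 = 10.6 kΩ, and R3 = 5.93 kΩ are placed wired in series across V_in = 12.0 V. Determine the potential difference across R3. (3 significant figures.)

V ≈ 0.852 V

Series total: ΣR = 67.0 + 10.6 + 5.93 = 83.53 kΩ.
By the voltage-divider rule, V = 12.0 × 5.930/83.53 = 0.8519 V.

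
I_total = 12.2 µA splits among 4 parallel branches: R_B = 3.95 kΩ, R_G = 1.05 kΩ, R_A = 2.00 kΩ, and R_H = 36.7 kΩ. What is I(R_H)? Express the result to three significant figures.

Conductances: ΣG = 1/3.95 + 1/1.05 + 1/2.00 + 1/36.7 = 1.733 (1/kΩ).
R_H takes the fraction G_k/ΣG = 0.02725/1.733 = 0.01572, so I = 12.2 × 0.01572 = 0.1918 µA.

I ≈ 0.192 µA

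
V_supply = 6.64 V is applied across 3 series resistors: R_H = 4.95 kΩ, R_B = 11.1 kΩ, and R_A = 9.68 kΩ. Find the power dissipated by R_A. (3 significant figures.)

P ≈ 0.645 mW

Series current I = V_supply/ΣR = 6.64/25.73 = 0.2581 mA.
V(R_A) = I·R = 2.498 V; P = V·I = 2.498 × 0.2581 = 0.6447 mW.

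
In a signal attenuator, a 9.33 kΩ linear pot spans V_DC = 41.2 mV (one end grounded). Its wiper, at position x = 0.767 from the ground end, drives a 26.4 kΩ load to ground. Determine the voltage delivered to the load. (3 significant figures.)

The pot divides into 2.174 kΩ above the wiper and 7.156 kΩ below.
(x·R_p) ‖ R_L = 5.630 kΩ.
Loaded-divider output: V_out = 41.2 × 0.7214 = 29.72 mV.

V_out ≈ 29.7 mV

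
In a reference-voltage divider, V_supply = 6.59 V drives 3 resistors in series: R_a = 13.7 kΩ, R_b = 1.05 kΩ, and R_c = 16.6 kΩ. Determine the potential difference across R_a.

Total series resistance ΣR = 13.7 + 1.05 + 16.6 = 31.35 kΩ.
By the voltage-divider rule, V = 6.59 × 13.70/31.35 = 2.880 V.

V ≈ 2.88 V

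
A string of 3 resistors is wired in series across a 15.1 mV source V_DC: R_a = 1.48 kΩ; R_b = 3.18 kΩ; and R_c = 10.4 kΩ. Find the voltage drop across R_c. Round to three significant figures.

V ≈ 10.4 mV

Series total: ΣR = 1.48 + 3.18 + 10.4 = 15.06 kΩ.
By the voltage-divider rule, V = 15.1 × 10.40/15.06 = 10.43 mV.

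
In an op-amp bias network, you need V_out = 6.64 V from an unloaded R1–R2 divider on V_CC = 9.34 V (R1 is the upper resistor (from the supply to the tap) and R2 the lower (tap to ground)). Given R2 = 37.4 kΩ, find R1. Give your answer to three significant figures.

R1 ≈ 15.2 kΩ

V_out/V_CC = R2/(R1+R2) = 0.7109.
Rearranging, R1 = R2·(1−k)/k = 37.4 × 0.4066 = 15.21 kΩ.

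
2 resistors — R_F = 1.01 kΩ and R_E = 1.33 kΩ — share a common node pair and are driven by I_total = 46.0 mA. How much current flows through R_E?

I ≈ 19.9 mA

For two parallel branches, I_k = I_total · (other R)/(sum of R).
So I = 46.0 × 1.01/2.340 = 19.85 mA.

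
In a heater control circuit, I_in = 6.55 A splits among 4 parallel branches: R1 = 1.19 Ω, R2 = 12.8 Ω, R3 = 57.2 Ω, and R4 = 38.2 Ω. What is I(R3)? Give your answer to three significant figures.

I ≈ 0.119 A

ΣG = 1/1.19 + 1/12.8 + 1/57.2 + 1/38.2 = 0.9621.
By the current-divider rule, I = I_in · G_k/ΣG = 6.55 × 0.01817 = 0.1190 A.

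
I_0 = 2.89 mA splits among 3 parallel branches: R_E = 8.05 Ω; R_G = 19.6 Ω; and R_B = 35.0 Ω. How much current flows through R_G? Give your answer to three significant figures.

I ≈ 0.723 mA

ΣG = 1/8.05 + 1/19.6 + 1/35.0 = 0.2038.
By the current-divider rule, I = I_0 · G_k/ΣG = 2.89 × 0.2503 = 0.7234 mA.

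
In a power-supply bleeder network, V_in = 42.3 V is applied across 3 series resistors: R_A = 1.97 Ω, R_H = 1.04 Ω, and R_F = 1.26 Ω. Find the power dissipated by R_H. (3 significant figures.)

ΣR = 4.270 Ω → I = 42.3/4.270 = 9.906 A.
P = I²R = 98.14 × 1.04 = 102.1 W.

P ≈ 102 W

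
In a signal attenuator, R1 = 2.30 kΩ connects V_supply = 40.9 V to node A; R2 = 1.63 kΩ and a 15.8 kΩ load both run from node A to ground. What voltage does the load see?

First combine the lower leg with the load: R2 ‖ R_L = 1.478 kΩ.
Now apply the divider: V_out = 40.9 × 0.3911 = 16.00 V.

V_out ≈ 16.0 V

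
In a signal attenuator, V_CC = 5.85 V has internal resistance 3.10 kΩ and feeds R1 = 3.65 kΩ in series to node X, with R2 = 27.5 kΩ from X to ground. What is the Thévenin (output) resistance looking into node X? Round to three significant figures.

R1' = 3.10 + 3.65 = 6.750 kΩ (source resistance + R1).
Zeroing V_CC shorts the top of R1' to ground, so R_th = R1' ‖ R2 = 5.420 kΩ.

R_th ≈ 5.42 kΩ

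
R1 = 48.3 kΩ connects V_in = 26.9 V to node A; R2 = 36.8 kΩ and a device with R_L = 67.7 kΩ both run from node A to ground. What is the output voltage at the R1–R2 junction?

V_out ≈ 8.89 V

The load sits in parallel with R2, giving an effective lower resistance R2' = R2·R_L/(R2+R_L) = 23.84 kΩ.
Now apply the divider: V_out = 26.9 × 0.3305 = 8.890 V.
(Unloaded it would be 11.6 V; the load pulls it down.)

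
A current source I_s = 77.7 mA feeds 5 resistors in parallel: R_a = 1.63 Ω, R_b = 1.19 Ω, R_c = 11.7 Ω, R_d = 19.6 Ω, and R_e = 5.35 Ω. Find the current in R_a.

I ≈ 26.8 mA

ΣG = 1/1.63 + 1/1.19 + 1/11.7 + 1/19.6 + 1/5.35 = 1.777.
R_a takes the fraction G_k/ΣG = 0.6135/1.777 = 0.3452, so I = 77.7 × 0.3452 = 26.82 mA.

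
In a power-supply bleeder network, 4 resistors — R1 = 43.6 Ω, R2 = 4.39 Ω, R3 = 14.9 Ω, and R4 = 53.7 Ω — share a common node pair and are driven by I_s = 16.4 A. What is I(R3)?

Conductances: ΣG = 1/43.6 + 1/4.39 + 1/14.9 + 1/53.7 = 0.3365 (1/Ω).
R3 takes the fraction G_k/ΣG = 0.06711/0.3365 = 0.1995, so I = 16.4 × 0.1995 = 3.271 A.

I ≈ 3.27 A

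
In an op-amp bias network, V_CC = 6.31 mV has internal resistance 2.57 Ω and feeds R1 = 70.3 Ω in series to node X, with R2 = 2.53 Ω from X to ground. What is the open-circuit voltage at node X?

V_th ≈ 0.212 mV

R1' = 2.57 + 70.3 = 72.87 Ω (source resistance + R1).
V_th is the unloaded tap voltage: V_CC · R2/(R1'+R2) = 6.31 × 0.03355 = 0.2117 mV.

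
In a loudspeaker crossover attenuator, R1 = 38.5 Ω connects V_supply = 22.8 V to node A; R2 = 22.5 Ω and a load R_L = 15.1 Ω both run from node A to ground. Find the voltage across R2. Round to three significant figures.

First combine the lower leg with the load: R2 ‖ R_L = 9.036 Ω.
Then V_out = V_supply · R2'/(R1 + R2') = 22.8 × 9.036/47.54 = 4.334 V.
(Unloaded it would be 8.41 V; the load pulls it down.)

V_out ≈ 4.33 V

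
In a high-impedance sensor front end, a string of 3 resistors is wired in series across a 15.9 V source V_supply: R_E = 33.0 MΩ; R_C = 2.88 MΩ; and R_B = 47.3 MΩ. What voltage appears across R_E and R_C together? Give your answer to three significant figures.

V ≈ 6.86 V

ΣR = 33.0 + 2.88 + 47.3 = 83.18 MΩ.
R_{R_E..R_C} = 33.0 + 2.88 = 35.88 MΩ.
By the voltage-divider rule, V = 15.9 × 35.88/83.18 = 6.859 V.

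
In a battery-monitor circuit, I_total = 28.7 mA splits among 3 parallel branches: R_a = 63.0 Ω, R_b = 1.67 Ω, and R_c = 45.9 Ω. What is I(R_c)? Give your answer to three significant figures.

ΣG = 1/63.0 + 1/1.67 + 1/45.9 = 0.6365.
R_c takes the fraction G_k/ΣG = 0.02179/0.6365 = 0.03423, so I = 28.7 × 0.03423 = 0.9824 mA.

I ≈ 0.982 mA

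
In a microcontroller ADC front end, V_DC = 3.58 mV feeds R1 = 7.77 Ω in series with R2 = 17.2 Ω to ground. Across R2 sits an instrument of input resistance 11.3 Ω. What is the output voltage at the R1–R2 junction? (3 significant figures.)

V_out ≈ 1.67 mV

First combine the lower leg with the load: R2 ‖ R_L = 6.820 Ω.
Voltage divider with the loaded lower leg: V_out = 3.58 × 6.820/(7.77 + 6.820) = 3.58 × 0.4674 = 1.673 mV.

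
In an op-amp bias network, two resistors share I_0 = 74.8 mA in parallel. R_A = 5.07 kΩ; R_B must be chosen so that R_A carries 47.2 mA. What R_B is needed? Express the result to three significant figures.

In a two-way split, I_A/I_0 = R_B/(R_A + R_B).
47.2/74.8 = R_B/(R_A + R_B) → R_B = R_A · (0.6310)/(1 − 0.6310) = 5.07 × 1.710 = 8.670 kΩ.

R_B ≈ 8.67 kΩ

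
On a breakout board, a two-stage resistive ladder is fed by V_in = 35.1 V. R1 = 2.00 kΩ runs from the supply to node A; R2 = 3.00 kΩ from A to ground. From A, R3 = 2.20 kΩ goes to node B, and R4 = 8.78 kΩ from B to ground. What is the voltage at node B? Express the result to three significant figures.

Node A sees R2 in parallel with the series input of stage 2, R3 + R4 = 10.98 kΩ.
R2 ‖ (R3+R4) = 2.356 kΩ.
So V_A = 35.1 × 0.5409 = 18.99 V.
Then the unloaded second divider: V_B = V_A × R4/(R3+R4) = 18.99 × 0.7996 = 15.18 V.

V_B ≈ 15.2 V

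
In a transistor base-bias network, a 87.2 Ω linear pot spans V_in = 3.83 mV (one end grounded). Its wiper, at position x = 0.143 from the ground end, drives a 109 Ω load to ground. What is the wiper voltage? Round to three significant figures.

Lower segment x·R_p = 12.47 Ω; upper segment (1−x)·R_p = 74.73 Ω.
R_L loads the lower segment: effective lower R = 11.19 Ω.
Then V_out = V_in · 11.19/(74.73 + 11.19) = 0.4988 mV.
(Unloaded: V_out = x·V_in = 0.548 mV.)

V_out ≈ 0.499 mV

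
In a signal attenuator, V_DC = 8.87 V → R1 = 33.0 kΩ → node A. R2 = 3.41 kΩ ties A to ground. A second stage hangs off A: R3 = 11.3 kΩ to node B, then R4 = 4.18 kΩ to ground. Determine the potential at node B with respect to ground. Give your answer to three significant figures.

V_B ≈ 0.187 V

Looking into the second stage from A: R3 + R4 = 15.48 kΩ appears in parallel with R2.
R2 ‖ (R3+R4) = 2.794 kΩ.
First divider: V_A = V_DC · 2.794/(33.0 + 2.794) = 0.6925 V.
Then the unloaded second divider: V_B = V_A × R4/(R3+R4) = 0.6925 × 0.2700 = 0.1870 V.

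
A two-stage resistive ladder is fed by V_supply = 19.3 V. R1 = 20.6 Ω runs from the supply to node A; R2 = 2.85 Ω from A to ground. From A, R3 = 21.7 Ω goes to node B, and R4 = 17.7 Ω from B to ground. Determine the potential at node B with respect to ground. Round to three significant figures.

V_B ≈ 0.991 V

Looking into the second stage from A: R3 + R4 = 39.40 Ω appears in parallel with R2.
Effective lower resistance at A: R2 ‖ 39.40 = 2.658 Ω.
V_A = 19.3 × 2.658/(20.6 + 2.658) = 2.205 V.
Stage 2 is unloaded, so V_B = V_A · R4/(R3+R4) = 2.205 × 17.7/39.40 = 0.9908 V.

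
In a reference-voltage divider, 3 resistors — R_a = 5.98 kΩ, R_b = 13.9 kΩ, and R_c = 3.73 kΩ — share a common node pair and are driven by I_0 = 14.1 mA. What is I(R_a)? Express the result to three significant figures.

ΣG = 1/5.98 + 1/13.9 + 1/3.73 = 0.5073.
Current divider: I(R_a) = I_0 · G_k/ΣG = 14.1 × (0.1672/0.5073) = 14.1 × 0.3297 = 4.648 mA.

I ≈ 4.65 mA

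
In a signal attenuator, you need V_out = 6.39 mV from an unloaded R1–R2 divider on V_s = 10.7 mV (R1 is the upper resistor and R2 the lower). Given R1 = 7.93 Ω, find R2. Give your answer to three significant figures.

V_out/V_s = R2/(R1+R2) = 0.5972.
Rearranging, R2 = R1·k/(1−k) = 7.93 × 1.483 = 11.76 Ω.

R2 ≈ 11.8 Ω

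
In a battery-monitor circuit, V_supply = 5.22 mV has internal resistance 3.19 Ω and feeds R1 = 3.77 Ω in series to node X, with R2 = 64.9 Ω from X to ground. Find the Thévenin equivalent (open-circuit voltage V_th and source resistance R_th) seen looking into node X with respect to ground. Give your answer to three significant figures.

V_th ≈ 4.71 mV, R_th ≈ 6.29 Ω

R1' = 3.19 + 3.77 = 6.960 Ω (source resistance + R1).
V_th is the unloaded tap voltage: V_supply · R2/(R1'+R2) = 5.22 × 0.9031 = 4.714 mV.
With V_supply suppressed (replaced by a short), R_th = R1' ‖ R2 = (6.960 × 64.9)/(6.960 + 64.9) = 6.286 Ω.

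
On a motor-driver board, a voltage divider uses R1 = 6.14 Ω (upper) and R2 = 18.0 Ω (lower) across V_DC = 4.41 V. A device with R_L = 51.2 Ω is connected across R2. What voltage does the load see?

V_out ≈ 3.02 V

First combine the lower leg with the load: R2 ‖ R_L = 13.32 Ω.
Then V_out = V_DC · R2'/(R1 + R2') = 4.41 × 13.32/19.46 = 3.018 V.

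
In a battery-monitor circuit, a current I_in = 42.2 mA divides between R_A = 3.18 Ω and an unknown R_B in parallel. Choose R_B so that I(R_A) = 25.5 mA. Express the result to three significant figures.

R_B ≈ 4.86 Ω

Two-branch current divider: I_A = I_in · R_B/(R_A + R_B).
25.5/42.2 = R_B/(R_A + R_B) → R_B = R_A · (0.6043)/(1 − 0.6043) = 3.18 × 1.527 = 4.856 Ω.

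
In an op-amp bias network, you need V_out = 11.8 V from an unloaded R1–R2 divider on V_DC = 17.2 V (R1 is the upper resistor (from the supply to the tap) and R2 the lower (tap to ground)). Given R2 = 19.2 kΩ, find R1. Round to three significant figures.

Required fraction k = V_out/V_DC = 0.6860.
So R1 = R2 · (V_DC/V_out − 1) = 19.2 × (17.2/11.8 − 1) = 19.2 × 0.4576 = 8.786 kΩ.

R1 ≈ 8.79 kΩ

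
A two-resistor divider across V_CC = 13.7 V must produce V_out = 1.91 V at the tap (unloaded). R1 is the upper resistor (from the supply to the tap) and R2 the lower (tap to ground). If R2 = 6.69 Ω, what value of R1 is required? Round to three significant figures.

R1 ≈ 41.3 Ω

V_out/V_CC = R2/(R1+R2) = 0.1394.
So R1 = R2 · (V_CC/V_out − 1) = 6.69 × (13.7/1.91 − 1) = 6.69 × 6.173 = 41.30 Ω.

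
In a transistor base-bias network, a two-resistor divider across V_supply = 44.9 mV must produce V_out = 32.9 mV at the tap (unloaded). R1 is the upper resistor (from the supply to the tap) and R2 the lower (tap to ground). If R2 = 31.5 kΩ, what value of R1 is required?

R1 ≈ 11.5 kΩ

V_out/V_supply = R2/(R1+R2) = 0.7327.
Rearranging, R1 = R2·(1−k)/k = 31.5 × 0.3647 = 11.49 kΩ.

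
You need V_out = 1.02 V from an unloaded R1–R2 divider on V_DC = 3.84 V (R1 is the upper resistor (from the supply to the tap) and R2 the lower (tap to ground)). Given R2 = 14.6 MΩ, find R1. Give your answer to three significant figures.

R1 ≈ 40.4 MΩ

V_out/V_DC = R2/(R1+R2) = 0.2656.
So R1 = R2 · (V_DC/V_out − 1) = 14.6 × (3.84/1.02 − 1) = 14.6 × 2.765 = 40.36 MΩ.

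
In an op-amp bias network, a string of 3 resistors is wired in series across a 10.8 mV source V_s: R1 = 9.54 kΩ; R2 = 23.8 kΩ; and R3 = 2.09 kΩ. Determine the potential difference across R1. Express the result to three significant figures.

Series total: ΣR = 9.54 + 23.8 + 2.09 = 35.43 kΩ.
By the voltage-divider rule, V = 10.8 × 9.540/35.43 = 2.908 mV.

V ≈ 2.91 mV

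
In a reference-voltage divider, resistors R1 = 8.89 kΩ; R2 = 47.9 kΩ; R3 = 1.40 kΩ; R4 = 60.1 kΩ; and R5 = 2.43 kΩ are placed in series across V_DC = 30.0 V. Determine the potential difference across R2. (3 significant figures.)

Series total: ΣR = 8.89 + 47.9 + 1.40 + 60.1 + 2.43 = 120.7 kΩ.
By the voltage-divider rule, V = 30.0 × 47.90/120.7 = 11.90 V.

V ≈ 11.9 V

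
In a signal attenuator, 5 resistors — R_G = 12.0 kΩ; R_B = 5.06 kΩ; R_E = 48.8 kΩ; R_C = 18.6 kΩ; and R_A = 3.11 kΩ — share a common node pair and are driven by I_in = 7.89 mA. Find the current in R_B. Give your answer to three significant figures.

I ≈ 2.30 mA

Total conductance ΣG = 1/12.0 + 1/5.06 + 1/48.8 + 1/18.6 + 1/3.11 = 0.6768 (units of 1/kΩ).
R_B takes the fraction G_k/ΣG = 0.1976/0.6768 = 0.2920, so I = 7.89 × 0.2920 = 2.304 mA.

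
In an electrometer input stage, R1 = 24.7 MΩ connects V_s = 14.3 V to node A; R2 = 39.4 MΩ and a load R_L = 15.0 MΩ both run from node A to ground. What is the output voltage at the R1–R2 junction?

First combine the lower leg with the load: R2 ‖ R_L = 10.86 MΩ.
Then V_out = V_s · R2'/(R1 + R2') = 14.3 × 10.86/35.56 = 4.368 V.

V_out ≈ 4.37 V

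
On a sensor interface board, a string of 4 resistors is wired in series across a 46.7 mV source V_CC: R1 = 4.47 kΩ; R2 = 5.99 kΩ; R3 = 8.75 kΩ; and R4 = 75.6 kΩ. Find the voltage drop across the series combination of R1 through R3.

V ≈ 9.46 mV

Total series resistance ΣR = 4.47 + 5.99 + 8.75 + 75.6 = 94.81 kΩ.
R_{R1..R3} = 4.47 + 5.99 + 8.75 = 19.21 kΩ.
V = V_CC · R/ΣR = 46.7 × 0.2026 = 9.462 mV.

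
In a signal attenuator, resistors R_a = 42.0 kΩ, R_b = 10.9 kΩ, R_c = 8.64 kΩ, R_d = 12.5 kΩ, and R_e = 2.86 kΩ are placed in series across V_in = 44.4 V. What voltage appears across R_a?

ΣR = 42.0 + 10.9 + 8.64 + 12.5 + 2.86 = 76.90 kΩ.
Voltage divider: V = V_in · (42.00 / 76.90) = 44.4 × 0.5462 = 24.25 V.

V ≈ 24.2 V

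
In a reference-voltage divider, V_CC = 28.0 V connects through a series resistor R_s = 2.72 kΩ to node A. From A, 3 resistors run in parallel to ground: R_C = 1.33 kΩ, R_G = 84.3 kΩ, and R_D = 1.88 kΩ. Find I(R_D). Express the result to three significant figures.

Equivalent of the parallel group: R_p = 0.7718 kΩ.
V_A = 28.0 × 0.7718/3.492 = 6.189 V.
I(R_D) = V_A / R_D = 6.189/1.88 = 3.292 mA.
(Equivalently: I_total = 8.019 mA, then current-divider fraction G_k/ΣG = 0.4105.)

I ≈ 3.29 mA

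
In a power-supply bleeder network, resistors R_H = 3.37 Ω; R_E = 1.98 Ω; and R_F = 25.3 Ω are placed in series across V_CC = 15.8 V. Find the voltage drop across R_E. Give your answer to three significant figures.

Series total: ΣR = 3.37 + 1.98 + 25.3 = 30.65 Ω.
Voltage divider: V = V_CC · (1.980 / 30.65) = 15.8 × 0.06460 = 1.021 V.

V ≈ 1.02 V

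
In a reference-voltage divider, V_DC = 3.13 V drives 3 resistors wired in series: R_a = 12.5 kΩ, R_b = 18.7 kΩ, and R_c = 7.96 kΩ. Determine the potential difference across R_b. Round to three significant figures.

Total series resistance ΣR = 12.5 + 18.7 + 7.96 = 39.16 kΩ.
By the voltage-divider rule, V = 3.13 × 18.70/39.16 = 1.495 V.

V ≈ 1.49 V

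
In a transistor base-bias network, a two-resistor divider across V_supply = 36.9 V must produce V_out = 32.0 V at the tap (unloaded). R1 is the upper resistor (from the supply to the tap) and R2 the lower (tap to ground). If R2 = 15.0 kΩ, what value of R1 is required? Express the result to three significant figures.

R1 ≈ 2.30 kΩ

V_out/V_supply = R2/(R1+R2) = 0.8672.
So R1 = R2 · (V_supply/V_out − 1) = 15.0 × (36.9/32.0 − 1) = 15.0 × 0.1531 = 2.297 kΩ.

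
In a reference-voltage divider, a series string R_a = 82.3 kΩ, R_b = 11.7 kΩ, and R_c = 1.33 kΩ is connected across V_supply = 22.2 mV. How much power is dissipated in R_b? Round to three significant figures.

Series current I = V_supply/ΣR = 22.2/95.33 = 0.2329 µA.
P(R_b) = I²·R_b = (0.2329)² × 11.7 = 0.6345 nW.

P ≈ 0.635 nW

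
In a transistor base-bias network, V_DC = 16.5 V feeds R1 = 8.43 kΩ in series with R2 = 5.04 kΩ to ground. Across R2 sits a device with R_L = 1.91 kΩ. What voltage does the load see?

The load sits in parallel with R2, giving an effective lower resistance R2' = R2·R_L/(R2+R_L) = 1.385 kΩ.
Then V_out = V_DC · R2'/(R1 + R2') = 16.5 × 1.385/9.815 = 2.328 V.
(Unloaded it would be 6.17 V; the load pulls it down.)

V_out ≈ 2.33 V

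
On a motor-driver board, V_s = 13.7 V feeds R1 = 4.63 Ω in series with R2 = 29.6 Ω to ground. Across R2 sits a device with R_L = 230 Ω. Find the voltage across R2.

V_out ≈ 11.6 V

The load sits in parallel with R2, giving an effective lower resistance R2' = R2·R_L/(R2+R_L) = 26.22 Ω.
Then V_out = V_s · R2'/(R1 + R2') = 13.7 × 26.22/30.85 = 11.64 V.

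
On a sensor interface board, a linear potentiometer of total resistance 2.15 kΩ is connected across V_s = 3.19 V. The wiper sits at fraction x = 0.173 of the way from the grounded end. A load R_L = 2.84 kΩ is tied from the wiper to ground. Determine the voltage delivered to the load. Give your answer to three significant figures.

The pot divides into 1.778 kΩ above the wiper and 0.3719 kΩ below.
R_L loads the lower segment: effective lower R = 0.3289 kΩ.
Loaded-divider output: V_out = 3.19 × 0.1561 = 0.4979 V.

V_out ≈ 0.498 V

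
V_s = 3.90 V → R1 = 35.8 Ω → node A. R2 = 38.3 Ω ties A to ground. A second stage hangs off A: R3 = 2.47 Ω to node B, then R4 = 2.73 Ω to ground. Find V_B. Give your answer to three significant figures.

Looking into the second stage from A: R3 + R4 = 5.200 Ω appears in parallel with R2.
Effective lower resistance at A: R2 ‖ 5.200 = 4.578 Ω.
So V_A = 3.90 × 0.1134 = 0.4422 V.
Stage 2 is unloaded, so V_B = V_A · R4/(R3+R4) = 0.4422 × 2.73/5.200 = 0.2322 V.

V_B ≈ 0.232 V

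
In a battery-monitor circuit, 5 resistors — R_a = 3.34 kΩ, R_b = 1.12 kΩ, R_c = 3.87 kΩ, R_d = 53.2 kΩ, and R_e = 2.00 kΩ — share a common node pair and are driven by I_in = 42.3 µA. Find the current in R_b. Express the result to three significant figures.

Total conductance ΣG = 1/3.34 + 1/1.12 + 1/3.87 + 1/53.2 + 1/2.00 = 1.969 (units of 1/kΩ).
Current divider: I(R_b) = I_in · G_k/ΣG = 42.3 × (0.8929/1.969) = 42.3 × 0.4534 = 19.18 µA.

I ≈ 19.2 µA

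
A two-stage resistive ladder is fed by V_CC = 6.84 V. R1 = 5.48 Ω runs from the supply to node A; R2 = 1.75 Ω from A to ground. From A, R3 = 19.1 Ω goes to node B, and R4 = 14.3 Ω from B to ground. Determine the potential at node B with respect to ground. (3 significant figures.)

Looking into the second stage from A: R3 + R4 = 33.40 Ω appears in parallel with R2.
R2 ‖ (R3+R4) = 1.663 Ω.
So V_A = 6.84 × 0.2328 = 1.592 V.
V_B = V_A × 0.4281 = 0.6818 V.

V_B ≈ 0.682 V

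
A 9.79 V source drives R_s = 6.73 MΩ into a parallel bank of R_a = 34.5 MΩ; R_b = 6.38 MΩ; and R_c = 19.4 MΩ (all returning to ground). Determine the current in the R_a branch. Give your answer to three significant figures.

Parallel bank: R_p = 1/(1/34.5 + 1/6.38 + 1/19.4) = 4.215 MΩ.
V_A = 9.79 × 4.215/10.94 = 3.770 V.
Branch current I = V_A/R_a = 3.770/34.5 = 0.1093 µA.
(Check via current divider: I_total = 0.8945 µA; share G_k/ΣG = 0.1222 → same result.)

I ≈ 0.109 µA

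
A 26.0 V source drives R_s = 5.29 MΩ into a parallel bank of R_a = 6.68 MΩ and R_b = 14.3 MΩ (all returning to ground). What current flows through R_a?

I ≈ 1.80 µA

Combine the parallel branches: R_p = (1/6.68 + 1/14.3)⁻¹ = 4.553 MΩ.
Node voltage V_A = V_CC · R_p/(R_s + R_p) = 26.0 × 0.4626 = 12.03 V.
Branch current I = V_A/R_a = 12.03/6.68 = 1.800 µA.
(Check via current divider: I_total = 2.641 µA; share G_k/ΣG = 0.6816 → same result.)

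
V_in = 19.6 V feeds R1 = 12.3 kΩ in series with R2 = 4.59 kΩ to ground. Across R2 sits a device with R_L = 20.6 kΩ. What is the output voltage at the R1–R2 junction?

The load sits in parallel with R2, giving an effective lower resistance R2' = R2·R_L/(R2+R_L) = 3.754 kΩ.
Then V_out = V_in · R2'/(R1 + R2') = 19.6 × 3.754/16.05 = 4.583 V.
(Unloaded it would be 5.33 V; the load pulls it down.)

V_out ≈ 4.58 V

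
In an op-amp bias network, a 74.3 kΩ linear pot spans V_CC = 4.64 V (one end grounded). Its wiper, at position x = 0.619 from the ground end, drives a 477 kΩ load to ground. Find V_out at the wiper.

Lower segment x·R_p = 45.99 kΩ; upper segment (1−x)·R_p = 28.31 kΩ.
Lower segment in parallel with the load: 45.99 ‖ 477 = 41.95 kΩ.
Then V_out = V_CC · 41.95/(28.31 + 41.95) = 2.770 V.

V_out ≈ 2.77 V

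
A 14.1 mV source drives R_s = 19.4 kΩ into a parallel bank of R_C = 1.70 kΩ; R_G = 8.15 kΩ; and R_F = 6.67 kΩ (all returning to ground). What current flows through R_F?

I ≈ 0.119 µA

Parallel bank: R_p = 1/(1/1.70 + 1/8.15 + 1/6.67) = 1.162 kΩ.
V_A = 14.1 × 1.162/20.56 = 0.7966 mV.
Branch current I = V_A/R_F = 0.7966/6.67 = 0.1194 µA.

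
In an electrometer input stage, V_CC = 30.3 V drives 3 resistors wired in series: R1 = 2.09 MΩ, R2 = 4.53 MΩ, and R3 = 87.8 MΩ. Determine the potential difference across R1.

V ≈ 0.671 V

ΣR = 2.09 + 4.53 + 87.8 = 94.42 MΩ.
Voltage divider: V = V_CC · (2.090 / 94.42) = 30.3 × 0.02214 = 0.6707 V.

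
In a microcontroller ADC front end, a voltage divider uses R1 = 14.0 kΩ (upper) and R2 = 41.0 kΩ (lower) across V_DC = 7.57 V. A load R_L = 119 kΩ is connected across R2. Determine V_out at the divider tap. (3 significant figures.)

V_out ≈ 5.19 V

R2 ‖ R_L = (41.0 × 119)/(41.0 + 119) = 30.49 kΩ.
Now apply the divider: V_out = 7.57 × 0.6853 = 5.188 V.
(Unloaded it would be 5.64 V; the load pulls it down.)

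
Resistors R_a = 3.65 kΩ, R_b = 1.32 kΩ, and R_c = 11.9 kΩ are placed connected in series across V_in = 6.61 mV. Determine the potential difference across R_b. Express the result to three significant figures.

V ≈ 0.517 mV

Total series resistance ΣR = 3.65 + 1.32 + 11.9 = 16.87 kΩ.
V = V_in · R/ΣR = 6.61 × 0.07825 = 0.5172 mV.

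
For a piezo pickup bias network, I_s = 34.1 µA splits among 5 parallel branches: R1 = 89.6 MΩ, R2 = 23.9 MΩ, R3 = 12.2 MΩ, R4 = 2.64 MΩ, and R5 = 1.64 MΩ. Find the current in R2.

Conductances: ΣG = 1/89.6 + 1/23.9 + 1/12.2 + 1/2.64 + 1/1.64 = 1.124 (1/MΩ).
By the current-divider rule, I = I_s · G_k/ΣG = 34.1 × 0.03724 = 1.270 µA.

I ≈ 1.27 µA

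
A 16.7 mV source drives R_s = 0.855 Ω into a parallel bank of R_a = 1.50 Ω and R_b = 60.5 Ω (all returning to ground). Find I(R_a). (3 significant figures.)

Parallel bank: R_p = 1/(1/1.50 + 1/60.5) = 1.464 Ω.
V_A = 16.7 × 1.464/2.319 = 10.54 mV.
I(R_a) = V_A / R_a = 10.54/1.50 = 7.028 mA.

I ≈ 7.03 mA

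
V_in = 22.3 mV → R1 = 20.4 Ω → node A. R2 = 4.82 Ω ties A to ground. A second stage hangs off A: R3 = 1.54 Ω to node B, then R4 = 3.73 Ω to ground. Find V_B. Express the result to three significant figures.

Looking into the second stage from A: R3 + R4 = 5.270 Ω appears in parallel with R2.
R2 ‖ (R3+R4) = 2.517 Ω.
V_A = 22.3 × 2.517/(20.4 + 2.517) = 2.450 mV.
Then the unloaded second divider: V_B = V_A × R4/(R3+R4) = 2.450 × 0.7078 = 1.734 mV.

V_B ≈ 1.73 mV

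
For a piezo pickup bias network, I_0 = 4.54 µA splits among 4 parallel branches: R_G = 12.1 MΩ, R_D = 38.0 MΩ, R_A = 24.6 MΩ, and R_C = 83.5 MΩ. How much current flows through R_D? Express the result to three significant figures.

Conductances: ΣG = 1/12.1 + 1/38.0 + 1/24.6 + 1/83.5 = 0.1616 (1/MΩ).
R_D takes the fraction G_k/ΣG = 0.02632/0.1616 = 0.1629, so I = 4.54 × 0.1629 = 0.7394 µA.

I ≈ 0.739 µA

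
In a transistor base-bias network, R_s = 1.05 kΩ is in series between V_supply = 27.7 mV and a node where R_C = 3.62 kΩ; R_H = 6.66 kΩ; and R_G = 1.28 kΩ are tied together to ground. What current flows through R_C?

I ≈ 3.37 µA

Equivalent of the parallel group: R_p = 0.8281 kΩ.
V_A = 27.7 × 0.8281/1.878 = 12.21 mV.
Branch current I = V_A/R_C = 12.21/3.62 = 3.374 µA.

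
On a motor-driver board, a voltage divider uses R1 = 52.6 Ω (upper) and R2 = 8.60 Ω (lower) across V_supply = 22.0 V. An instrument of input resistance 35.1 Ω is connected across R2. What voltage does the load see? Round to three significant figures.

R2 ‖ R_L = (8.60 × 35.1)/(8.60 + 35.1) = 6.908 Ω.
Voltage divider with the loaded lower leg: V_out = 22.0 × 6.908/(52.6 + 6.908) = 22.0 × 0.1161 = 2.554 V.
(Unloaded it would be 3.09 V; the load pulls it down.)

V_out ≈ 2.55 V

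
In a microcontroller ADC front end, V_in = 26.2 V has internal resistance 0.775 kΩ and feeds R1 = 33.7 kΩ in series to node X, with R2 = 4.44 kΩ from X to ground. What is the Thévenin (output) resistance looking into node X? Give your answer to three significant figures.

R_th ≈ 3.93 kΩ

R1' = 0.775 + 33.7 = 34.48 kΩ (source resistance + R1).
Looking into X with the source shorted: R_th = R1'·R2/(R1'+R2) = 34.48 × 4.44/38.91 = 3.933 kΩ.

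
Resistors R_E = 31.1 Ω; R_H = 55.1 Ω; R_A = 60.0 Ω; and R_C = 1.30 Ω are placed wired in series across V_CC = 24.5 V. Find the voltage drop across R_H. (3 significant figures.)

V ≈ 9.15 V

ΣR = 31.1 + 55.1 + 60.0 + 1.30 = 147.5 Ω.
V = V_CC · R/ΣR = 24.5 × 0.3736 = 9.152 V.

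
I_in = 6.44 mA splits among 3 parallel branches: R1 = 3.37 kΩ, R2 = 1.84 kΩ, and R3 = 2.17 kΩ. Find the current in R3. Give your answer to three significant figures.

Total conductance ΣG = 1/3.37 + 1/1.84 + 1/2.17 = 1.301 (units of 1/kΩ).
R3 takes the fraction G_k/ΣG = 0.4608/1.301 = 0.3542, so I = 6.44 × 0.3542 = 2.281 mA.

I ≈ 2.28 mA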